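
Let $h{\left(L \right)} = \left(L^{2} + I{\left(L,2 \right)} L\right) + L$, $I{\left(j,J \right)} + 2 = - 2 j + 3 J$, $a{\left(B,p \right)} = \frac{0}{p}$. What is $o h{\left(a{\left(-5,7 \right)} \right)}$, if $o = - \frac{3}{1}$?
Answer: $0$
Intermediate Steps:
$a{\left(B,p \right)} = 0$
$I{\left(j,J \right)} = -2 - 2 j + 3 J$ ($I{\left(j,J \right)} = -2 + \left(- 2 j + 3 J\right) = -2 - 2 j + 3 J$)
$h{\left(L \right)} = L + L^{2} + L \left(4 - 2 L\right)$ ($h{\left(L \right)} = \left(L^{2} + \left(-2 - 2 L + 3 \cdot 2\right) L\right) + L = \left(L^{2} + \left(-2 - 2 L + 6\right) L\right) + L = \left(L^{2} + \left(4 - 2 L\right) L\right) + L = \left(L^{2} + L \left(4 - 2 L\right)\right) + L = L + L^{2} + L \left(4 - 2 L\right)$)
$o = -3$ ($o = \left(-3\right) 1 = -3$)
$o h{\left(a{\left(-5,7 \right)} \right)} = - 3 \cdot 0 \left(5 - 0\right) = - 3 \cdot 0 \left(5 + 0\right) = - 3 \cdot 0 \cdot 5 = \left(-3\right) 0 = 0$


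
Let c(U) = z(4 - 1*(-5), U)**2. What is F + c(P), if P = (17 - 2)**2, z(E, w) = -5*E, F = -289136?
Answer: -287111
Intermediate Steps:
P = 225 (P = 15**2 = 225)
c(U) = 2025 (c(U) = (-5*(4 - 1*(-5)))**2 = (-5*(4 + 5))**2 = (-5*9)**2 = (-45)**2 = 2025)
F + c(P) = -289136 + 2025 = -287111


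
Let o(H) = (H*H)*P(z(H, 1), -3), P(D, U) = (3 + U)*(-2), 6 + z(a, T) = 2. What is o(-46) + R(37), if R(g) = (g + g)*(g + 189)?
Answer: 16724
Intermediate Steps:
z(a, T) = -4 (z(a, T) = -6 + 2 = -4)
P(D, U) = -6 - 2*U
o(H) = 0 (o(H) = (H*H)*(-6 - 2*(-3)) = H²*(-6 + 6) = H²*0 = 0)
R(g) = 2*g*(189 + g) (R(g) = (2*g)*(189 + g) = 2*g*(189 + g))
o(-46) + R(37) = 0 + 2*37*(189 + 37) = 0 + 2*37*226 = 0 + 16724 = 16724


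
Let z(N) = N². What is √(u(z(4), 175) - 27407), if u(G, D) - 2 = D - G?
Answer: I*√27246 ≈ 165.06*I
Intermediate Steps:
u(G, D) = 2 + D - G (u(G, D) = 2 + (D - G) = 2 + D - G)
√(u(z(4), 175) - 27407) = √((2 + 175 - 1*4²) - 27407) = √((2 + 175 - 1*16) - 27407) = √((2 + 175 - 16) - 27407) = √(161 - 27407) = √(-27246) = I*√27246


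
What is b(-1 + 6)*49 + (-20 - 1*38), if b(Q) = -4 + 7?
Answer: 89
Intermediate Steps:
b(Q) = 3
b(-1 + 6)*49 + (-20 - 1*38) = 3*49 + (-20 - 1*38) = 147 + (-20 - 38) = 147 - 58 = 89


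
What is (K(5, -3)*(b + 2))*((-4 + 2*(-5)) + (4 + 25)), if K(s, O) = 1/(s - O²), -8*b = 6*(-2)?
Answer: -105/8 ≈ -13.125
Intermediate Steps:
b = 3/2 (b = -3*(-2)/4 = -⅛*(-12) = 3/2 ≈ 1.5000)
(K(5, -3)*(b + 2))*((-4 + 2*(-5)) + (4 + 25)) = ((3/2 + 2)/(5 - 1*(-3)²))*((-4 + 2*(-5)) + (4 + 25)) = ((7/2)/(5 - 1*9))*((-4 - 10) + 29) = ((7/2)/(5 - 9))*(-14 + 29) = ((7/2)/(-4))*15 = -¼*7/2*15 = -7/8*15 = -105/8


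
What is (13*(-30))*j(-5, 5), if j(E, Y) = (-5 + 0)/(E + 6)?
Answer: 1950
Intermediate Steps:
j(E, Y) = -5/(6 + E)
(13*(-30))*j(-5, 5) = (13*(-30))*(-5/(6 - 5)) = -(-1950)/1 = -(-1950) = -390*(-5) = 1950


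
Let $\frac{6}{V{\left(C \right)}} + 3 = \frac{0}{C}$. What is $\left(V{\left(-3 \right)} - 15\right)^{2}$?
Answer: $289$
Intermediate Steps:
$V{\left(C \right)} = -2$ ($V{\left(C \right)} = \frac{6}{-3 + \frac{0}{C}} = \frac{6}{-3 + 0} = \frac{6}{-3} = 6 \left(- \frac{1}{3}\right) = -2$)
$\left(V{\left(-3 \right)} - 15\right)^{2} = \left(-2 - 15\right)^{2} = \left(-17\right)^{2} = 289$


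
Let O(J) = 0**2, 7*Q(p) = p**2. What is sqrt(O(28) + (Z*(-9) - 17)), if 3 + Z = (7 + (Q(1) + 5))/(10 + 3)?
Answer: sqrt(13195)/91 ≈ 1.2623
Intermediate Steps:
Q(p) = p**2/7
Z = -188/91 (Z = -3 + (7 + ((1/7)*1**2 + 5))/(10 + 3) = -3 + (7 + ((1/7)*1 + 5))/13 = -3 + (7 + (1/7 + 5))*(1/13) = -3 + (7 + 36/7)*(1/13) = -3 + (85/7)*(1/13) = -3 + 85/91 = -188/91 ≈ -2.0659)
O(J) = 0
sqrt(O(28) + (Z*(-9) - 17)) = sqrt(0 + (-188/91*(-9) - 17)) = sqrt(0 + (1692/91 - 17)) = sqrt(0 + 145/91) = sqrt(145/91) = sqrt(13195)/91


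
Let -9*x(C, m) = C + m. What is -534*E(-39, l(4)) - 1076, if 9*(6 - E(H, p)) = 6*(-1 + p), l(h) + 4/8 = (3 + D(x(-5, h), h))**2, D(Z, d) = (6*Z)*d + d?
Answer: 256070/9 ≈ 28452.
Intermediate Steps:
x(C, m) = -C/9 - m/9 (x(C, m) = -(C + m)/9 = -C/9 - m/9)
D(Z, d) = d + 6*Z*d (D(Z, d) = 6*Z*d + d = d + 6*Z*d)
l(h) = -1/2 + (3 + h*(13/3 - 2*h/3))**2 (l(h) = -1/2 + (3 + h*(1 + 6*(-1/9*(-5) - h/9)))**2 = -1/2 + (3 + h*(1 + 6*(5/9 - h/9)))**2 = -1/2 + (3 + h*(1 + (10/3 - 2*h/3)))**2 = -1/2 + (3 + h*(13/3 - 2*h/3))**2)
E(H, p) = 20/3 - 2*p/3 (E(H, p) = 6 - 2*(-1 + p)/3 = 6 - (-6 + 6*p)/9 = 6 + (2/3 - 2*p/3) = 20/3 - 2*p/3)
-534*E(-39, l(4)) - 1076 = -534*(20/3 - 2*(-1/2 + (-9 + 4*(-13 + 2*4))**2/9)/3) - 1076 = -534*(20/3 - 2*(-1/2 + (-9 + 4*(-13 + 8))**2/9)/3) - 1076 = -534*(20/3 - 2*(-1/2 + (-9 + 4*(-5))**2/9)/3) - 1076 = -534*(20/3 - 2*(-1/2 + (-9 - 20)**2/9)/3) - 1076 = -534*(20/3 - 2*(-1/2 + (1/9)*(-29)**2)/3) - 1076 = -534*(20/3 - 2*(-1/2 + (1/9)*841)/3) - 1076 = -534*(20/3 - 2*(-1/2 + 841/9)/3) - 1076 = -534*(20/3 - 2/3*1673/18) - 1076 = -534*(20/3 - 1673/27) - 1076 = -534*(-1493/27) - 1076 = 265754/9 - 1076 = 256070/9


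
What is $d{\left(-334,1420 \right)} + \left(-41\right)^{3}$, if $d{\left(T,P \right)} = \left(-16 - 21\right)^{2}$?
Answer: $-67552$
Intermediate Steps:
$d{\left(T,P \right)} = 1369$ ($d{\left(T,P \right)} = \left(-37\right)^{2} = 1369$)
$d{\left(-334,1420 \right)} + \left(-41\right)^{3} = 1369 + \left(-41\right)^{3} = 1369 - 68921 = -67552$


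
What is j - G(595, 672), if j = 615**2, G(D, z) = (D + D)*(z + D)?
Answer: -1129505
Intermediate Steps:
G(D, z) = 2*D*(D + z) (G(D, z) = (2*D)*(D + z) = 2*D*(D + z))
j = 378225
j - G(595, 672) = 378225 - 2*595*(595 + 672) = 378225 - 2*595*1267 = 378225 - 1*1507730 = 378225 - 1507730 = -1129505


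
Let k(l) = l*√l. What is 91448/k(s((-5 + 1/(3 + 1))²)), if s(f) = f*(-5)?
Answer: 5852672*I*√5/171475 ≈ 76.32*I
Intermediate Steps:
s(f) = -5*f
k(l) = l^(3/2)
91448/k(s((-5 + 1/(3 + 1))²)) = 91448/((-5*(-5 + 1/(3 + 1))²)^(3/2)) = 91448/((-5*(-5 + 1/4)²)^(3/2)) = 91448/((-5*(-5 + ¼)²)^(3/2)) = 91448/((-5*(-19/4)²)^(3/2)) = 91448/((-5*361/16)^(3/2)) = 91448/((-1805/16)^(3/2)) = 91448/((-34295*I*√5/64)) = 91448*(64*I*√5/171475) = 5852672*I*√5/171475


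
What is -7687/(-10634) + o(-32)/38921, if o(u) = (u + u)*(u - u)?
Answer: 7687/10634 ≈ 0.72287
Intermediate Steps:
o(u) = 0 (o(u) = (2*u)*0 = 0)
-7687/(-10634) + o(-32)/38921 = -7687/(-10634) + 0/38921 = -7687*(-1/10634) + 0*(1/38921) = 7687/10634 + 0 = 7687/10634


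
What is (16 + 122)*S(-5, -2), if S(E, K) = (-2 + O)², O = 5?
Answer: 1242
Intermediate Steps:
S(E, K) = 9 (S(E, K) = (-2 + 5)² = 3² = 9)
(16 + 122)*S(-5, -2) = (16 + 122)*9 = 138*9 = 1242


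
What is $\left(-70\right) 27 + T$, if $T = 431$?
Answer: $-1459$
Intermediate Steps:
$\left(-70\right) 27 + T = \left(-70\right) 27 + 431 = -1890 + 431 = -1459$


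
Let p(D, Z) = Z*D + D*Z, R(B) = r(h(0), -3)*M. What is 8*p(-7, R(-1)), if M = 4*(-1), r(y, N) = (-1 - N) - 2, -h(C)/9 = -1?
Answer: 0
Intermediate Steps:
h(C) = 9 (h(C) = -9*(-1) = 9)
r(y, N) = -3 - N
M = -4
R(B) = 0 (R(B) = (-3 - 1*(-3))*(-4) = (-3 + 3)*(-4) = 0*(-4) = 0)
p(D, Z) = 2*D*Z (p(D, Z) = D*Z + D*Z = 2*D*Z)
8*p(-7, R(-1)) = 8*(2*(-7)*0) = 8*0 = 0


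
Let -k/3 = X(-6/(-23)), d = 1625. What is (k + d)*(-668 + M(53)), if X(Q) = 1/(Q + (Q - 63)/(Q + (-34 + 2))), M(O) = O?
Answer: -12504847275/12523 ≈ -9.9855e+5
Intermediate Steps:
X(Q) = 1/(Q + (-63 + Q)/(-32 + Q)) (X(Q) = 1/(Q + (-63 + Q)/(Q - 32)) = 1/(Q + (-63 + Q)/(-32 + Q)))
k = -16790/12523 (k = -3*(32 - (-6)/(-23))/(63 - (-6/(-23))² + 31*(-6/(-23))) = -3*(32 - (-6)*(-1)/23)/(63 - (-6*(-1/23))² + 31*(-6*(-1/23))) = -3*(32 - 1*6/23)/(63 - (6/23)² + 31*(6/23)) = -3*(32 - 6/23)/(63 - 1*36/529 + 186/23) = -3*730/((63 - 36/529 + 186/23)*23) = -3*730/(37569/529*23) = -529*730/(12523*23) = -3*16790/37569 = -16790/12523 ≈ -1.3407)
(k + d)*(-668 + M(53)) = (-16790/12523 + 1625)*(-668 + 53) = (20333085/12523)*(-615) = -12504847275/12523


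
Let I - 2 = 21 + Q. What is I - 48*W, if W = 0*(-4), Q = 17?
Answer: 40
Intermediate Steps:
W = 0
I = 40 (I = 2 + (21 + 17) = 2 + 38 = 40)
I - 48*W = 40 - 48*0 = 40 + 0 = 40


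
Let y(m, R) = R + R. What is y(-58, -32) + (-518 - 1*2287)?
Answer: -2869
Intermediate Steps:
y(m, R) = 2*R
y(-58, -32) + (-518 - 1*2287) = 2*(-32) + (-518 - 1*2287) = -64 + (-518 - 2287) = -64 - 2805 = -2869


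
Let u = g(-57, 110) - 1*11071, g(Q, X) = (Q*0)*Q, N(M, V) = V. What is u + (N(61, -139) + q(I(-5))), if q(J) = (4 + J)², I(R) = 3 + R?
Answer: -11206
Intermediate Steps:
g(Q, X) = 0 (g(Q, X) = 0*Q = 0)
u = -11071 (u = 0 - 1*11071 = 0 - 11071 = -11071)
u + (N(61, -139) + q(I(-5))) = -11071 + (-139 + (4 + (3 - 5))²) = -11071 + (-139 + (4 - 2)²) = -11071 + (-139 + 2²) = -11071 + (-139 + 4) = -11071 - 135 = -11206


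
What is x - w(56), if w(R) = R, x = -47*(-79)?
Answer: 3657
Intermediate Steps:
x = 3713
x - w(56) = 3713 - 1*56 = 3713 - 56 = 3657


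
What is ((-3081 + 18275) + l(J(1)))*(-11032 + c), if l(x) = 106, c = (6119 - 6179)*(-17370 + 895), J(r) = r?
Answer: 14955260400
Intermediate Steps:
c = 988500 (c = -60*(-16475) = 988500)
((-3081 + 18275) + l(J(1)))*(-11032 + c) = ((-3081 + 18275) + 106)*(-11032 + 988500) = (15194 + 106)*977468 = 15300*977468 = 14955260400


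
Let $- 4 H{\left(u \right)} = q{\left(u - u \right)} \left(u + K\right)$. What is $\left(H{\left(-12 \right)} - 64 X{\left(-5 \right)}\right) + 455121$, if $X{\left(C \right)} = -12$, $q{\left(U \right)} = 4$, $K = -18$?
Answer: $455919$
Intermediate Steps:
$H{\left(u \right)} = 18 - u$ ($H{\left(u \right)} = - \frac{4 \left(u - 18\right)}{4} = - \frac{4 \left(-18 + u\right)}{4} = - \frac{-72 + 4 u}{4} = 18 - u$)
$\left(H{\left(-12 \right)} - 64 X{\left(-5 \right)}\right) + 455121 = \left(\left(18 - -12\right) - -768\right) + 455121 = \left(\left(18 + 12\right) + 768\right) + 455121 = \left(30 + 768\right) + 455121 = 798 + 455121 = 455919$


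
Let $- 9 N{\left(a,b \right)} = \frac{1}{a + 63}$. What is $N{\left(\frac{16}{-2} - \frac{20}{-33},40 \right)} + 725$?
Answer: $\frac{3991114}{5505} \approx 725.0$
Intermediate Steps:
$N{\left(a,b \right)} = - \frac{1}{9 \left(63 + a\right)}$ ($N{\left(a,b \right)} = - \frac{1}{9 \left(a + 63\right)} = - \frac{1}{9 \left(63 + a\right)}$)
$N{\left(\frac{16}{-2} - \frac{20}{-33},40 \right)} + 725 = - \frac{1}{567 + 9 \left(\frac{16}{-2} - \frac{20}{-33}\right)} + 725 = - \frac{1}{567 + 9 \left(16 \left(- \frac{1}{2}\right) - - \frac{20}{33}\right)} + 725 = - \frac{1}{567 + 9 \left(-8 + \frac{20}{33}\right)} + 725 = - \frac{1}{567 + 9 \left(- \frac{244}{33}\right)} + 725 = - \frac{1}{567 - \frac{732}{11}} + 725 = - \frac{1}{\frac{5505}{11}} + 725 = \left(-1\right) \frac{11}{5505} + 725 = - \frac{11}{5505} + 725 = \frac{3991114}{5505}$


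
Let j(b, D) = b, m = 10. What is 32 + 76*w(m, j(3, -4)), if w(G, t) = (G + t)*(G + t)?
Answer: 12876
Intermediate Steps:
w(G, t) = (G + t)²
32 + 76*w(m, j(3, -4)) = 32 + 76*(10 + 3)² = 32 + 76*13² = 32 + 76*169 = 32 + 12844 = 12876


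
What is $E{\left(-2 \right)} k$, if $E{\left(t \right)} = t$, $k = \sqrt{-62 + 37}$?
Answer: $- 10 i \approx - 10.0 i$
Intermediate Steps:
$k = 5 i$ ($k = \sqrt{-25} = 5 i \approx 5.0 i$)
$E{\left(-2 \right)} k = - 2 \cdot 5 i = - 10 i$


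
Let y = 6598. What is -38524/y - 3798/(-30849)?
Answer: -193894612/33923617 ≈ -5.7156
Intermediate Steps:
-38524/y - 3798/(-30849) = -38524/6598 - 3798/(-30849) = -38524*1/6598 - 3798*(-1/30849) = -19262/3299 + 1266/10283 = -193894612/33923617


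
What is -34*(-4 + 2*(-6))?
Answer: 544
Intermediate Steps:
-34*(-4 + 2*(-6)) = -34*(-4 - 12) = -34*(-16) = 544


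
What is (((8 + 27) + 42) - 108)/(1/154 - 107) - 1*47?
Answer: -769645/16477 ≈ -46.710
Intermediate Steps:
(((8 + 27) + 42) - 108)/(1/154 - 107) - 1*47 = ((35 + 42) - 108)/(1/154 - 107) - 47 = (77 - 108)/(-16477/154) - 47 = -31*(-154/16477) - 47 = 4774/16477 - 47 = -769645/16477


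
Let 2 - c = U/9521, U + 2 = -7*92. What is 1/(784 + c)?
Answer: 9521/7484152 ≈ 0.0012722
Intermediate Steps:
U = -646 (U = -2 - 7*92 = -2 - 644 = -646)
c = 19688/9521 (c = 2 - (-646)/9521 = 2 - 1*(-646/9521) = 2 + 646/9521 = 19688/9521 ≈ 2.0678)
1/(784 + c) = 1/(784 + 19688/9521) = 1/(7484152/9521) = 9521/7484152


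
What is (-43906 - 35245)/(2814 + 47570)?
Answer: -79151/50384 ≈ -1.5710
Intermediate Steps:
(-43906 - 35245)/(2814 + 47570) = -79151/50384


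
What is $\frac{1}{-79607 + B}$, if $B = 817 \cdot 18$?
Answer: $- \frac{1}{64901} \approx -1.5408 \cdot 10^{-5}$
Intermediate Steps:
$B = 14706$
$\frac{1}{-79607 + B} = \frac{1}{-79607 + 14706} = \frac{1}{-64901} = - \frac{1}{64901}$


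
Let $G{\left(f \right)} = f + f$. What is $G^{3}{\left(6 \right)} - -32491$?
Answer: $34219$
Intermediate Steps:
$G{\left(f \right)} = 2 f$
$G^{3}{\left(6 \right)} - -32491 = \left(2 \cdot 6\right)^{3} - -32491 = 12^{3} + 32491 = 1728 + 32491 = 34219$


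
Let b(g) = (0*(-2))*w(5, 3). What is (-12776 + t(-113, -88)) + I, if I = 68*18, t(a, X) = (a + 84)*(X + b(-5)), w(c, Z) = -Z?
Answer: -9000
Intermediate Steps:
b(g) = 0 (b(g) = (0*(-2))*(-1*3) = 0*(-3) = 0)
t(a, X) = X*(84 + a) (t(a, X) = (a + 84)*(X + 0) = (84 + a)*X = X*(84 + a))
I = 1224
(-12776 + t(-113, -88)) + I = (-12776 - 88*(84 - 113)) + 1224 = (-12776 - 88*(-29)) + 1224 = (-12776 + 2552) + 1224 = -10224 + 1224 = -9000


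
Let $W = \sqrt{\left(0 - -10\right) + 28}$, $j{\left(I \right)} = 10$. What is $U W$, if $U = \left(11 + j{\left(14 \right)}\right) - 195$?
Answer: $- 174 \sqrt{38} \approx -1072.6$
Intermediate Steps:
$U = -174$ ($U = \left(11 + 10\right) - 195 = 21 - 195 = -174$)
$W = \sqrt{38}$ ($W = \sqrt{\left(0 + 10\right) + 28} = \sqrt{10 + 28} = \sqrt{38} \approx 6.1644$)
$U W = - 174 \sqrt{38}$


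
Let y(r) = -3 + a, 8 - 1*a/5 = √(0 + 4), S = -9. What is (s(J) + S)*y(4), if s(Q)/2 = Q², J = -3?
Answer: 243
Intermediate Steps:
a = 30 (a = 40 - 5*√(0 + 4) = 40 - 5*√4 = 40 - 5*2 = 40 - 10 = 30)
y(r) = 27 (y(r) = -3 + 30 = 27)
s(Q) = 2*Q²
(s(J) + S)*y(4) = (2*(-3)² - 9)*27 = (2*9 - 9)*27 = (18 - 9)*27 = 9*27 = 243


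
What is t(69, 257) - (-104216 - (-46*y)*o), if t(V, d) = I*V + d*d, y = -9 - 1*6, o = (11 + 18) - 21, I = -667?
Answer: 129762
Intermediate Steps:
o = 8 (o = 29 - 21 = 8)
y = -15 (y = -9 - 6 = -15)
t(V, d) = d**2 - 667*V (t(V, d) = -667*V + d*d = -667*V + d**2 = d**2 - 667*V)
t(69, 257) - (-104216 - (-46*y)*o) = (257**2 - 667*69) - (-104216 - (-46*(-15))*8) = (66049 - 46023) - (-104216 - 690*8) = 20026 - (-104216 - 1*5520) = 20026 - (-104216 - 5520) = 20026 - 1*(-109736) = 20026 + 109736 = 129762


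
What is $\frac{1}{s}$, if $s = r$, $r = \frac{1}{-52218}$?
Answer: $-52218$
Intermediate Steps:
$r = - \frac{1}{52218} \approx -1.915 \cdot 10^{-5}$
$s = - \frac{1}{52218} \approx -1.915 \cdot 10^{-5}$
$\frac{1}{s} = \frac{1}{- \frac{1}{52218}} = -52218$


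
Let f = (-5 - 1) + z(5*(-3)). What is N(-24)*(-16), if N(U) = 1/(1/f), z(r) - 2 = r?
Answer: 304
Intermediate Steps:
z(r) = 2 + r
f = -19 (f = (-5 - 1) + (2 + 5*(-3)) = -6 + (2 - 15) = -6 - 13 = -19)
N(U) = -19 (N(U) = 1/(1/(-19)) = 1/(-1/19) = -19)
N(-24)*(-16) = -19*(-16) = 304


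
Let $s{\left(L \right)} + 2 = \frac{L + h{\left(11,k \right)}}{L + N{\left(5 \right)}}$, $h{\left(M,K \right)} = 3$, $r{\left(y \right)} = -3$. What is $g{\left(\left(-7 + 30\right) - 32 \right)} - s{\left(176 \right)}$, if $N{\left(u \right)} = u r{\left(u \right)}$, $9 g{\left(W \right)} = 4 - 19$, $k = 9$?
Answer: $- \frac{376}{483} \approx -0.77847$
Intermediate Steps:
$g{\left(W \right)} = - \frac{5}{3}$ ($g{\left(W \right)} = \frac{4 - 19}{9} = \frac{1}{9} \left(-15\right) = - \frac{5}{3}$)
$N{\left(u \right)} = - 3 u$ ($N{\left(u \right)} = u \left(-3\right) = - 3 u$)
$s{\left(L \right)} = -2 + \frac{3 + L}{-15 + L}$ ($s{\left(L \right)} = -2 + \frac{L + 3}{L - 15} = -2 + \frac{3 + L}{L - 15} = -2 + \frac{3 + L}{-15 + L}$)
$g{\left(\left(-7 + 30\right) - 32 \right)} - s{\left(176 \right)} = - \frac{5}{3} - \frac{33 - 176}{-15 + 176} = - \frac{5}{3} - \frac{33 - 176}{161} = - \frac{5}{3} - \frac{1}{161} \left(-143\right) = - \frac{5}{3} - - \frac{143}{161} = - \frac{5}{3} + \frac{143}{161} = - \frac{376}{483}$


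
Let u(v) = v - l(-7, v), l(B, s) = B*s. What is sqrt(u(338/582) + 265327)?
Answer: sqrt(22468549119)/291 ≈ 515.10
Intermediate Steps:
u(v) = 8*v (u(v) = v - (-7)*v = v + 7*v = 8*v)
sqrt(u(338/582) + 265327) = sqrt(8*(338/582) + 265327) = sqrt(8*(338*(1/582)) + 265327) = sqrt(8*(169/291) + 265327) = sqrt(1352/291 + 265327) = sqrt(77211509/291) = sqrt(22468549119)/291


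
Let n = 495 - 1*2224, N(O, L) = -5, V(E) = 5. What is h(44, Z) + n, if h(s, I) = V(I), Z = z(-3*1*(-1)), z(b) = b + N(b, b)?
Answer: -1724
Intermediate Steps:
n = -1729 (n = 495 - 2224 = -1729)
z(b) = -5 + b (z(b) = b - 5 = -5 + b)
Z = -2 (Z = -5 - 3*1*(-1) = -5 - 3*(-1) = -5 + 3 = -2)
h(s, I) = 5
h(44, Z) + n = 5 - 1729 = -1724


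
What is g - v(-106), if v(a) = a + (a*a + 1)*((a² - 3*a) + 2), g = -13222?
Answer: -129867888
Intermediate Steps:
v(a) = a + (1 + a²)*(2 + a² - 3*a) (v(a) = a + (a² + 1)*(2 + a² - 3*a) = a + (1 + a²)*(2 + a² - 3*a))
g - v(-106) = -13222 - (2 + (-106)⁴ - 3*(-106)³ - 2*(-106) + 3*(-106)²) = -13222 - (2 + 126247696 - 3*(-1191016) + 212 + 3*11236) = -13222 - (2 + 126247696 + 3573048 + 212 + 33708) = -13222 - 1*129854666 = -13222 - 129854666 = -129867888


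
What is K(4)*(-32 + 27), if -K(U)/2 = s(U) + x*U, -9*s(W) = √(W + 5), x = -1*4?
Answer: -490/3 ≈ -163.33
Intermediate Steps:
x = -4
s(W) = -√(5 + W)/9 (s(W) = -√(W + 5)/9 = -√(5 + W)/9)
K(U) = 8*U + 2*√(5 + U)/9 (K(U) = -2*(-√(5 + U)/9 - 4*U) = -2*(-4*U - √(5 + U)/9) = 8*U + 2*√(5 + U)/9)
K(4)*(-32 + 27) = (8*4 + 2*√(5 + 4)/9)*(-32 + 27) = (32 + 2*√9/9)*(-5) = (32 + (2/9)*3)*(-5) = (32 + ⅔)*(-5) = (98/3)*(-5) = -490/3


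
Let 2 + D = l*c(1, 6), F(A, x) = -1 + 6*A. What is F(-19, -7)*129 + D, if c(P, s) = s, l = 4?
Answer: -14813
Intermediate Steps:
D = 22 (D = -2 + 4*6 = -2 + 24 = 22)
F(-19, -7)*129 + D = (-1 + 6*(-19))*129 + 22 = (-1 - 114)*129 + 22 = -115*129 + 22 = -14835 + 22 = -14813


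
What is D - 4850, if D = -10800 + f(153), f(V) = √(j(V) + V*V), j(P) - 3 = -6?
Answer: -15650 + √23406 ≈ -15497.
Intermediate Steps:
j(P) = -3 (j(P) = 3 - 6 = -3)
f(V) = √(-3 + V²) (f(V) = √(-3 + V*V) = √(-3 + V²))
D = -10800 + √23406 (D = -10800 + √(-3 + 153²) = -10800 + √(-3 + 23409) = -10800 + √23406 ≈ -10647.)
D - 4850 = (-10800 + √23406) - 4850 = -15650 + √23406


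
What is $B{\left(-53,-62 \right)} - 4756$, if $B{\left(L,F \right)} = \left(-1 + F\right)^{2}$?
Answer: $-787$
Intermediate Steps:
$B{\left(-53,-62 \right)} - 4756 = \left(-1 - 62\right)^{2} - 4756 = \left(-63\right)^{2} - 4756 = 3969 - 4756 = -787$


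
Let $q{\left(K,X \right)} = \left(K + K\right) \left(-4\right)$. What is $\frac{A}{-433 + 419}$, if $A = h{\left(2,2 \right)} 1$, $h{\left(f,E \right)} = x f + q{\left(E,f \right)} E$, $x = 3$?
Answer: $\frac{13}{7} \approx 1.8571$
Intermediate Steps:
$q{\left(K,X \right)} = - 8 K$ ($q{\left(K,X \right)} = 2 K \left(-4\right) = - 8 K$)
$h{\left(f,E \right)} = - 8 E^{2} + 3 f$ ($h{\left(f,E \right)} = 3 f + - 8 E E = 3 f - 8 E^{2} = - 8 E^{2} + 3 f$)
$A = -26$ ($A = \left(- 8 \cdot 2^{2} + 3 \cdot 2\right) 1 = \left(\left(-8\right) 4 + 6\right) 1 = \left(-32 + 6\right) 1 = \left(-26\right) 1 = -26$)
$\frac{A}{-433 + 419} = \frac{1}{-433 + 419} \left(-26\right) = \frac{1}{-14} \left(-26\right) = \left(- \frac{1}{14}\right) \left(-26\right) = \frac{13}{7}$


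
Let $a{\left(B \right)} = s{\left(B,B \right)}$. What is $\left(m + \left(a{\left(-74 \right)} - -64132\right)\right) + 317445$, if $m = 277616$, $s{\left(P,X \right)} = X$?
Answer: $659119$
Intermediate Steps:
$a{\left(B \right)} = B$
$\left(m + \left(a{\left(-74 \right)} - -64132\right)\right) + 317445 = \left(277616 - -64058\right) + 317445 = \left(277616 + \left(-74 + 64132\right)\right) + 317445 = \left(277616 + 64058\right) + 317445 = 341674 + 317445 = 659119$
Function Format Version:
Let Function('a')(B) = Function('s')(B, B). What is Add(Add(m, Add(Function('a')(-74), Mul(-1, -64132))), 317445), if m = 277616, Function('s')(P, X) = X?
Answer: 659119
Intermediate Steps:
Function('a')(B) = B
Add(Add(m, Add(Function('a')(-74), Mul(-1, -64132))), 317445) = Add(Add(277616, Add(-74, Mul(-1, -64132))), 317445) = Add(Add(277616, Add(-74, 64132)), 317445) = Add(Add(277616, 64058), 317445) = Add(341674, 317445) = 659119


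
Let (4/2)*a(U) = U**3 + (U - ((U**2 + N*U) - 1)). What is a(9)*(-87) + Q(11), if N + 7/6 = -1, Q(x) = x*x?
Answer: -117401/4 ≈ -29350.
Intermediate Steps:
Q(x) = x**2
N = -13/6 (N = -7/6 - 1 = -13/6 ≈ -2.1667)
a(U) = 1/2 + U**3/2 - U**2/2 + 19*U/12 (a(U) = (U**3 + (U - ((U**2 - 13*U/6) - 1)))/2 = (U**3 + (U - (-1 + U**2 - 13*U/6)))/2 = (U**3 + (U + (1 - U**2 + 13*U/6)))/2 = (U**3 + (1 - U**2 + 19*U/6))/2 = (1 + U**3 - U**2 + 19*U/6)/2 = 1/2 + U**3/2 - U**2/2 + 19*U/12)
a(9)*(-87) + Q(11) = (1/2 + (1/2)*9**3 - 1/2*9**2 + (19/12)*9)*(-87) + 11**2 = (1/2 + (1/2)*729 - 1/2*81 + 57/4)*(-87) + 121 = (1/2 + 729/2 - 81/2 + 57/4)*(-87) + 121 = (1355/4)*(-87) + 121 = -117885/4 + 121 = -117401/4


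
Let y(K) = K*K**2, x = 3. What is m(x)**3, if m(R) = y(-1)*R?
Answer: -27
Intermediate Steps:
y(K) = K**3
m(R) = -R (m(R) = (-1)**3*R = -R)
m(x)**3 = (-1*3)**3 = (-3)**3 = -27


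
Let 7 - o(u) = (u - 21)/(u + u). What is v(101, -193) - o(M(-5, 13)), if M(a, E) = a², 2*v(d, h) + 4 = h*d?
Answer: -487771/50 ≈ -9755.4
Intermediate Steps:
v(d, h) = -2 + d*h/2 (v(d, h) = -2 + (h*d)/2 = -2 + (d*h)/2 = -2 + d*h/2)
o(u) = 7 - (-21 + u)/(2*u) (o(u) = 7 - (u - 21)/(u + u) = 7 - (-21 + u)/(2*u))
v(101, -193) - o(M(-5, 13)) = (-2 + (½)*101*(-193)) - (21 + 13*(-5)²)/(2*((-5)²)) = (-2 - 19493/2) - (21 + 13*25)/(2*25) = -19497/2 - (21 + 325)/(2*25) = -19497/2 - 346/(2*25) = -19497/2 - 1*173/25 = -19497/2 - 173/25 = -487771/50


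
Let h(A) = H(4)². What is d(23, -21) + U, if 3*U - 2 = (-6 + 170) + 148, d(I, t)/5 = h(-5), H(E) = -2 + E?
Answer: 374/3 ≈ 124.67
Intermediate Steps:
h(A) = 4 (h(A) = (-2 + 4)² = 2² = 4)
d(I, t) = 20 (d(I, t) = 5*4 = 20)
U = 314/3 (U = ⅔ + ((-6 + 170) + 148)/3 = ⅔ + (164 + 148)/3 = ⅔ + (⅓)*312 = ⅔ + 104 = 314/3 ≈ 104.67)
d(23, -21) + U = 20 + 314/3 = 374/3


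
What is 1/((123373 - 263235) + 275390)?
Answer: 1/135528 ≈ 7.3785e-6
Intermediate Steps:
1/((123373 - 263235) + 275390) = 1/(-139862 + 275390) = 1/135528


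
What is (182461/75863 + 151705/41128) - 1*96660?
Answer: -301569221177817/3120093464 ≈ -96654.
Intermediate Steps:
(182461/75863 + 151705/41128) - 1*96660 = (182461*(1/75863) + 151705*(1/41128)) - 96660 = (182461/75863 + 151705/41128) - 96660 = 19013052423/3120093464 - 96660 = -301569221177817/3120093464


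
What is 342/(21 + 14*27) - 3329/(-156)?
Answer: 24239/1092 ≈ 22.197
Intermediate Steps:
342/(21 + 14*27) - 3329/(-156) = 342/(21 + 378) - 3329*(-1/156) = 342/399 + 3329/156 = 342*(1/399) + 3329/156 = 6/7 + 3329/156 = 24239/1092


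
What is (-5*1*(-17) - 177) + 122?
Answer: 30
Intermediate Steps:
(-5*1*(-17) - 177) + 122 = (-5*(-17) - 177) + 122 = (85 - 177) + 122 = -92 + 122 = 30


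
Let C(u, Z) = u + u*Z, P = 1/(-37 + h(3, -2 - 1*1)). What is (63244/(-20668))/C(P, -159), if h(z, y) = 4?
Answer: -521763/816386 ≈ -0.63911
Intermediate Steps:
P = -1/33 (P = 1/(-37 + 4) = 1/(-33) = -1/33 ≈ -0.030303)
C(u, Z) = u + Z*u
(63244/(-20668))/C(P, -159) = (63244/(-20668))/((-(1 - 159)/33)) = (63244*(-1/20668))/((-1/33*(-158))) = -15811/(5167*158/33) = -15811/5167*33/158 = -521763/816386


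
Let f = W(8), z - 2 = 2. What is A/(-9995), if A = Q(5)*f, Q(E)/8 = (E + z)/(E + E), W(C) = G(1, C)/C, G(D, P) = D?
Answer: -9/99950 ≈ -9.0045e-5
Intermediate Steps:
z = 4 (z = 2 + 2 = 4)
W(C) = 1/C
f = 1/8 ≈ 0.12500
Q(E) = 4*(4 + E)/E (Q(E) = 8*((E + 4)/(E + E)) = 8*((4 + E)/((2*E))) = 8*((4 + E)*(1/(2*E))) = 8*((4 + E)/(2*E)) = 4*(4 + E)/E)
A = 9/10 (A = (4 + 16/5)*(1/8) = (36/5)*(1/8) = 9/10 ≈ 0.90000)
A/(-9995) = (9/10)/(-9995) = (9/10)*(-1/9995) = -9/99950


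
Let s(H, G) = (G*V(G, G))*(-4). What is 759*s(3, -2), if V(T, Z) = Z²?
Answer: 24288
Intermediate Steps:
s(H, G) = -4*G³ (s(H, G) = (G*G²)*(-4) = G³*(-4) = -4*G³)
759*s(3, -2) = 759*(-4*(-2)³) = 759*(-4*(-8)) = 759*32 = 24288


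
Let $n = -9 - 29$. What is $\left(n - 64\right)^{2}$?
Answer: $10404$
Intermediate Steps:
$n = -38$
$\left(n - 64\right)^{2} = \left(-38 - 64\right)^{2} = \left(-102\right)^{2} = 10404$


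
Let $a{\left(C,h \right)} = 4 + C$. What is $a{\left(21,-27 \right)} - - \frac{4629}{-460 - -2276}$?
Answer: $\frac{50029}{1816} \approx 27.549$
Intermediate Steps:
$a{\left(21,-27 \right)} - - \frac{4629}{-460 - -2276} = \left(4 + 21\right) - - \frac{4629}{-460 - -2276} = 25 - - \frac{4629}{-460 + 2276} = 25 - - \frac{4629}{1816} = 25 + \frac{4629}{1816} = \frac{50029}{1816}$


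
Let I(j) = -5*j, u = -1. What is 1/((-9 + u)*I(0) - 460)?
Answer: -1/460 ≈ -0.0021739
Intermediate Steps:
1/((-9 + u)*I(0) - 460) = 1/((-9 - 1)*(-5*0) - 460) = 1/(-10*0 - 460) = 1/(0 - 460) = 1/(-460) = -1/460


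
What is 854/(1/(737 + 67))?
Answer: 686616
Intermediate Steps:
854/(1/(737 + 67)) = 854/(1/804) = 854*804 = 686616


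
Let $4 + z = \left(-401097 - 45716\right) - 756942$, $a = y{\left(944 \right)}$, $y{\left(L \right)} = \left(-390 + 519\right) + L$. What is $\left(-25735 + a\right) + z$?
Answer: $-1228421$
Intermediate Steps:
$y{\left(L \right)} = 129 + L$
$a = 1073$ ($a = 129 + 944 = 1073$)
$z = -1203759$ ($z = -4 - 1203755 = -1203759$)
$\left(-25735 + a\right) + z = \left(-25735 + 1073\right) - 1203759 = -24662 - 1203759 = -1228421$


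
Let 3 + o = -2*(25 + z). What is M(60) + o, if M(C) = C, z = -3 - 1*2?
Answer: 17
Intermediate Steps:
z = -5 (z = -3 - 2 = -5)
o = -43 (o = -3 - 2*(25 - 5) = -3 - 2*20 = -3 - 40 = -43)
M(60) + o = 60 - 43 = 17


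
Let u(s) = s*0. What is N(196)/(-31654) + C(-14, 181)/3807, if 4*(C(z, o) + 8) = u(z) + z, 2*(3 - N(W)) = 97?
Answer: -54515/34430508 ≈ -0.0015833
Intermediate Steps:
u(s) = 0
N(W) = -91/2 (N(W) = 3 - 1/2*97 = 3 - 97/2 = -91/2)
C(z, o) = -8 + z/4 (C(z, o) = -8 + (0 + z)/4 = -8 + z/4)
N(196)/(-31654) + C(-14, 181)/3807 = -91/2/(-31654) + (-8 + (1/4)*(-14))/3807 = -91/2*(-1/31654) + (-8 - 7/2)*(1/3807) = 13/9044 - 23/2*1/3807 = 13/9044 - 23/7614 = -54515/34430508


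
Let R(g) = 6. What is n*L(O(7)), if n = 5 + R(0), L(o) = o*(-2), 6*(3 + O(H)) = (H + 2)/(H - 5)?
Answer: 99/2 ≈ 49.500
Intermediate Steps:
O(H) = -3 + (2 + H)/(6*(-5 + H)) (O(H) = -3 + ((H + 2)/(H - 5))/6 = -3 + ((2 + H)/(-5 + H))/6 = -3 + (2 + H)/(6*(-5 + H)))
L(o) = -2*o
n = 11 (n = 5 + 6 = 11)
n*L(O(7)) = 11*(-(92 - 17*7)/(3*(-5 + 7))) = 11*(-(92 - 119)/(3*2)) = 11*(-(-27)/(3*2)) = 11*(-2*(-9/4)) = 11*(9/2) = 99/2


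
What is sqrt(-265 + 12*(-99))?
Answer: I*sqrt(1453) ≈ 38.118*I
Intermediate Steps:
sqrt(-265 + 12*(-99)) = sqrt(-265 - 1188) = sqrt(-1453) = I*sqrt(1453)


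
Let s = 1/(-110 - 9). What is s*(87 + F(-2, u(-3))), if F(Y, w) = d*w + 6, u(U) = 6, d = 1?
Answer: -99/119 ≈ -0.83193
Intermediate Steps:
s = -1/119 (s = 1/(-119) = -1/119 ≈ -0.0084034)
F(Y, w) = 6 + w (F(Y, w) = 1*w + 6 = w + 6 = 6 + w)
s*(87 + F(-2, u(-3))) = -(87 + (6 + 6))/119 = -(87 + 12)/119 = -1/119*99 = -99/119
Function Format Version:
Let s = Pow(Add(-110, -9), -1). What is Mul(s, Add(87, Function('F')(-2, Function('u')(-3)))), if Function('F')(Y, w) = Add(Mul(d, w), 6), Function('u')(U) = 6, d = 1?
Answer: Rational(-99, 119) ≈ -0.83193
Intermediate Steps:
s = Rational(-1, 119) (s = Pow(-119, -1) = Rational(-1, 119) ≈ -0.0084034)
Function('F')(Y, w) = Add(6, w) (Function('F')(Y, w) = Add(Mul(1, w), 6) = Add(w, 6) = Add(6, w))
Mul(s, Add(87, Function('F')(-2, Function('u')(-3)))) = Mul(Rational(-1, 119), Add(87, Add(6, 6))) = Mul(Rational(-1, 119), Add(87, 12)) = Mul(Rational(-1, 119), 99) = Rational(-99, 119)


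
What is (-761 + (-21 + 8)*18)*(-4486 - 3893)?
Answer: 8337105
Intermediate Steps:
(-761 + (-21 + 8)*18)*(-4486 - 3893) = (-761 - 13*18)*(-8379) = (-761 - 234)*(-8379) = -995*(-8379) = 8337105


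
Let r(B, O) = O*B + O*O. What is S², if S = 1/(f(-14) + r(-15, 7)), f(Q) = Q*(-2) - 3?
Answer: 1/961 ≈ 0.0010406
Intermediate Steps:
f(Q) = -3 - 2*Q (f(Q) = -2*Q - 3 = -3 - 2*Q)
r(B, O) = O² + B*O (r(B, O) = B*O + O² = O² + B*O)
S = -1/31 (S = 1/((-3 - 2*(-14)) + 7*(-15 + 7)) = 1/((-3 + 28) + 7*(-8)) = 1/(25 - 56) = 1/(-31) = -1/31 ≈ -0.032258)
S² = (-1/31)² = 1/961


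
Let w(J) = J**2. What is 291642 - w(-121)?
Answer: 277001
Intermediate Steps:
291642 - w(-121) = 291642 - 1*(-121)**2 = 291642 - 1*14641 = 291642 - 14641 = 277001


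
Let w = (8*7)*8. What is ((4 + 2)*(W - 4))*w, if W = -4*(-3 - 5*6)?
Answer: 344064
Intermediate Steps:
W = 132 (W = -4*(-3 - 30) = -4*(-33) = 132)
w = 448 (w = 56*8 = 448)
((4 + 2)*(W - 4))*w = ((4 + 2)*(132 - 4))*448 = (6*128)*448 = 768*448 = 344064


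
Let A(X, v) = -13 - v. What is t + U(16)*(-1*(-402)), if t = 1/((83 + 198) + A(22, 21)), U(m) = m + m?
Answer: 3177409/247 ≈ 12864.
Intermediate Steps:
U(m) = 2*m
t = 1/247 (t = 1/((83 + 198) + (-13 - 1*21)) = 1/(281 + (-13 - 21)) = 1/(281 - 34) = 1/247 ≈ 0.0040486)
t + U(16)*(-1*(-402)) = 1/247 + (2*16)*(-1*(-402)) = 1/247 + 32*402 = 1/247 + 12864 = 3177409/247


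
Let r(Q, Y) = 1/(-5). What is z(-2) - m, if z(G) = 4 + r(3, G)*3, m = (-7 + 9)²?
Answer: -⅗ ≈ -0.60000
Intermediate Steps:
m = 4 (m = 2² = 4)
r(Q, Y) = -⅕
z(G) = 17/5 (z(G) = 4 - ⅕*3 = 4 - ⅗ = 17/5)
z(-2) - m = 17/5 - 1*4 = 17/5 - 4 = -⅗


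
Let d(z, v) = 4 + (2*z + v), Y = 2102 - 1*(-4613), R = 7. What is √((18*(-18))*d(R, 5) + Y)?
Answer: I*√737 ≈ 27.148*I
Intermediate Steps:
Y = 6715 (Y = 2102 + 4613 = 6715)
d(z, v) = 4 + v + 2*z (d(z, v) = 4 + (v + 2*z) = 4 + v + 2*z)
√((18*(-18))*d(R, 5) + Y) = √((18*(-18))*(4 + 5 + 2*7) + 6715) = √(-324*(4 + 5 + 14) + 6715) = √(-324*23 + 6715) = √(-7452 + 6715) = √(-737) = I*√737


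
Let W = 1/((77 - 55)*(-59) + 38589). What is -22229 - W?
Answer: -828941640/37291 ≈ -22229.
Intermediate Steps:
W = 1/37291 (W = 1/(22*(-59) + 38589) = 1/(-1298 + 38589) = 1/37291 ≈ 2.6816e-5)
-22229 - W = -22229 - 1*1/37291 = -22229 - 1/37291 = -828941640/37291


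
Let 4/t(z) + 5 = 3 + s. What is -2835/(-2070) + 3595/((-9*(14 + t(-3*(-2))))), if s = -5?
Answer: -276073/9729 ≈ -28.376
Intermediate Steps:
t(z) = -4/7 (t(z) = 4/(-5 + (3 - 5)) = 4/(-5 - 2) = 4/(-7) = 4*(-⅐) = -4/7)
-2835/(-2070) + 3595/((-9*(14 + t(-3*(-2))))) = -2835/(-2070) + 3595/((-9*(14 - 4/7))) = -2835*(-1/2070) + 3595/((-9*94/7)) = 63/46 + 3595/(-846/7) = 63/46 + 3595*(-7/846) = 63/46 - 25165/846 = -276073/9729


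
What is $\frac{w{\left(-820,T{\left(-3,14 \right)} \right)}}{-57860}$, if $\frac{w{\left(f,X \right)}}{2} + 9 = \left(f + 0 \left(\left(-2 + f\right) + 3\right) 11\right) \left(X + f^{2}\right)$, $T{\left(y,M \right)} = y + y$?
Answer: $\frac{551363089}{28930} \approx 19059.0$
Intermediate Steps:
$T{\left(y,M \right)} = 2 y$
$w{\left(f,X \right)} = -18 + 2 f \left(X + f^{2}\right)$ ($w{\left(f,X \right)} = -18 + 2 \left(f + 0 \left(\left(-2 + f\right) + 3\right) 11\right) \left(X + f^{2}\right) = -18 + 2 \left(f + 0 \left(1 + f\right) 11\right) \left(X + f^{2}\right) = -18 + 2 \left(f + 0 \cdot 11\right) \left(X + f^{2}\right) = -18 + 2 \left(f + 0\right) \left(X + f^{2}\right) = -18 + 2 f \left(X + f^{2}\right)$)
$\frac{w{\left(-820,T{\left(-3,14 \right)} \right)}}{-57860} = \frac{-18 + 2 \left(-820\right)^{3} + 2 \cdot 2 \left(-3\right) \left(-820\right)}{-57860} = \left(-18 + 2 \left(-551368000\right) + 2 \left(-6\right) \left(-820\right)\right) \left(- \frac{1}{57860}\right) = \left(-18 - 1102736000 + 9840\right) \left(- \frac{1}{57860}\right) = \left(-1102726178\right) \left(- \frac{1}{57860}\right) = \frac{551363089}{28930}$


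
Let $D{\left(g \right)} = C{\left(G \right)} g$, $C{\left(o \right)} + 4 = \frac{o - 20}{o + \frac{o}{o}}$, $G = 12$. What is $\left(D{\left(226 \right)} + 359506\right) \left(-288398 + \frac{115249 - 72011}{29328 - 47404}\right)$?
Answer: $- \frac{6073314650254687}{58747} \approx -1.0338 \cdot 10^{11}$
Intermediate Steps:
$C{\left(o \right)} = -4 + \frac{-20 + o}{1 + o}$ ($C{\left(o \right)} = -4 + \frac{o - 20}{o + \frac{o}{o}} = -4 + \frac{-20 + o}{o + 1} = -4 + \frac{-20 + o}{1 + o}$)
$D{\left(g \right)} = - \frac{60 g}{13}$ ($D{\left(g \right)} = \frac{3 \left(-8 - 12\right)}{1 + 12} g = \frac{3 \left(-8 - 12\right)}{13} g = 3 \cdot \frac{1}{13} \left(-20\right) g = - \frac{60 g}{13}$)
$\left(D{\left(226 \right)} + 359506\right) \left(-288398 + \frac{115249 - 72011}{29328 - 47404}\right) = \left(\left(- \frac{60}{13}\right) 226 + 359506\right) \left(-288398 + \frac{115249 - 72011}{29328 - 47404}\right) = \left(- \frac{13560}{13} + 359506\right) \left(-288398 + \frac{43238}{-18076}\right) = \frac{4660018 \left(-288398 + 43238 \left(- \frac{1}{18076}\right)\right)}{13} = \frac{4660018 \left(-288398 - \frac{21619}{9038}\right)}{13} = \frac{4660018}{13} \left(- \frac{2606562743}{9038}\right) = - \frac{6073314650254687}{58747}$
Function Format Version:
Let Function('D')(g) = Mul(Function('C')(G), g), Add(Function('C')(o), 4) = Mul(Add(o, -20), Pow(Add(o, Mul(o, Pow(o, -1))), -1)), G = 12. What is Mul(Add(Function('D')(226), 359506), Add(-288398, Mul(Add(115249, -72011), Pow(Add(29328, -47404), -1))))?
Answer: Rational(-6073314650254687, 58747) ≈ -1.0338e+11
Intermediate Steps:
Function('C')(o) = Add(-4, Mul(Pow(Add(1, o), -1), Add(-20, o))) (Function('C')(o) = Add(-4, Mul(Add(o, -20), Pow(Add(o, Mul(o, Pow(o, -1))), -1))) = Add(-4, Mul(Add(-20, o), Pow(Add(o, 1), -1))) = Add(-4, Mul(Add(-20, o), Pow(Add(1, o), -1))) = Add(-4, Mul(Pow(Add(1, o), -1), Add(-20, o))))
Function('D')(g) = Mul(Rational(-60, 13), g) (Function('D')(g) = Mul(Mul(3, Pow(Add(1, 12), -1), Add(-8, Mul(-1, 12))), g) = Mul(Mul(3, Pow(13, -1), Add(-8, -12)), g) = Mul(Mul(3, Rational(1, 13), -20), g) = Mul(Rational(-60, 13), g))
Mul(Add(Function('D')(226), 359506), Add(-288398, Mul(Add(115249, -72011), Pow(Add(29328, -47404), -1)))) = Mul(Add(Mul(Rational(-60, 13), 226), 359506), Add(-288398, Mul(Add(115249, -72011), Pow(Add(29328, -47404), -1)))) = Mul(Add(Rational(-13560, 13), 359506), Add(-288398, Mul(43238, Pow(-18076, -1)))) = Mul(Rational(4660018, 13), Add(-288398, Mul(43238, Rational(-1, 18076)))) = Mul(Rational(4660018, 13), Add(-288398, Rational(-21619, 9038))) = Mul(Rational(4660018, 13), Rational(-2606562743, 9038)) = Rational(-6073314650254687, 58747)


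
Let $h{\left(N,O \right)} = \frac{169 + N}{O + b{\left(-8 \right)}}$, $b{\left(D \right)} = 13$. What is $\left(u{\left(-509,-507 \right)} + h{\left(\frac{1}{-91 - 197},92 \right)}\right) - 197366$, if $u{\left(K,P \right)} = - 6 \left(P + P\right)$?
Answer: $- \frac{826331287}{4320} \approx -1.9128 \cdot 10^{5}$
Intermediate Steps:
$h{\left(N,O \right)} = \frac{169 + N}{13 + O}$ ($h{\left(N,O \right)} = \frac{169 + N}{O + 13} = \frac{169 + N}{13 + O}$)
$u{\left(K,P \right)} = - 12 P$ ($u{\left(K,P \right)} = - 6 \cdot 2 P = - 12 P$)
$\left(u{\left(-509,-507 \right)} + h{\left(\frac{1}{-91 - 197},92 \right)}\right) - 197366 = \left(\left(-12\right) \left(-507\right) + \frac{169 + \frac{1}{-91 - 197}}{13 + 92}\right) - 197366 = \left(6084 + \frac{169 + \frac{1}{-288}}{105}\right) - 197366 = \left(6084 + \frac{169 - \frac{1}{288}}{105}\right) - 197366 = \left(6084 + \frac{1}{105} \cdot \frac{48671}{288}\right) - 197366 = \left(6084 + \frac{6953}{4320}\right) - 197366 = \frac{26289833}{4320} - 197366 = - \frac{826331287}{4320}$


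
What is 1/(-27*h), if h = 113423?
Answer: -1/3062421 ≈ -3.2654e-7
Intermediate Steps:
1/(-27*h) = 1/(-27*113423) = 1/(-3062421) = -1/3062421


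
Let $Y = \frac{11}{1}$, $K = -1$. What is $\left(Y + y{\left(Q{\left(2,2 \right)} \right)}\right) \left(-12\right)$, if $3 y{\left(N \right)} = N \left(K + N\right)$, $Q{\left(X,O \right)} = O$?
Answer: $-140$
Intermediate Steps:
$y{\left(N \right)} = \frac{N \left(-1 + N\right)}{3}$
$Y = 11$ ($Y = 11 \cdot 1 = 11$)
$\left(Y + y{\left(Q{\left(2,2 \right)} \right)}\right) \left(-12\right) = \left(11 + \frac{1}{3} \cdot 2 \left(-1 + 2\right)\right) \left(-12\right) = \left(11 + \frac{1}{3} \cdot 2 \cdot 1\right) \left(-12\right) = \left(11 + \frac{2}{3}\right) \left(-12\right) = \frac{35}{3} \left(-12\right) = -140$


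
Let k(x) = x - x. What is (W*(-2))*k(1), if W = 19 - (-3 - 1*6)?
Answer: 0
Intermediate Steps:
k(x) = 0
W = 28 (W = 19 - (-3 - 6) = 19 - 1*(-9) = 19 + 9 = 28)
(W*(-2))*k(1) = (28*(-2))*0 = -56*0 = 0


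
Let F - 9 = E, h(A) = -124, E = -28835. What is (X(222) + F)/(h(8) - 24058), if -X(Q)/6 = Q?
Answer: 15079/12091 ≈ 1.2471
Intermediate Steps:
F = -28826 (F = 9 - 28835 = -28826)
X(Q) = -6*Q
(X(222) + F)/(h(8) - 24058) = (-6*222 - 28826)/(-124 - 24058) = (-1332 - 28826)/(-24182) = -30158*(-1/24182) = 15079/12091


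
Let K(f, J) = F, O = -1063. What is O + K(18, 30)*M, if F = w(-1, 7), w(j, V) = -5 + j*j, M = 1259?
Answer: -6099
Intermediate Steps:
w(j, V) = -5 + j²
F = -4 (F = -5 + (-1)² = -5 + 1 = -4)
K(f, J) = -4
O + K(18, 30)*M = -1063 - 4*1259 = -1063 - 5036 = -6099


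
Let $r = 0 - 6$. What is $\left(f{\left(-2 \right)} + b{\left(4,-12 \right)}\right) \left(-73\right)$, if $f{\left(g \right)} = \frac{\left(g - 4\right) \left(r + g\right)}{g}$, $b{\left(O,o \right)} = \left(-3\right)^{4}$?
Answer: $-4161$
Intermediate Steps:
$r = -6$ ($r = 0 - 6 = -6$)
$b{\left(O,o \right)} = 81$
$f{\left(g \right)} = \frac{\left(-6 + g\right) \left(-4 + g\right)}{g}$ ($f{\left(g \right)} = \frac{\left(g - 4\right) \left(-6 + g\right)}{g} = \frac{\left(-4 + g\right) \left(-6 + g\right)}{g} = \frac{\left(-6 + g\right) \left(-4 + g\right)}{g}$)
$\left(f{\left(-2 \right)} + b{\left(4,-12 \right)}\right) \left(-73\right) = \left(\left(-10 - 2 + \frac{24}{-2}\right) + 81\right) \left(-73\right) = \left(\left(-10 - 2 + 24 \left(- \frac{1}{2}\right)\right) + 81\right) \left(-73\right) = \left(\left(-10 - 2 - 12\right) + 81\right) \left(-73\right) = \left(-24 + 81\right) \left(-73\right) = 57 \left(-73\right) = -4161$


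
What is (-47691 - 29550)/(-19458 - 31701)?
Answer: 25747/17053 ≈ 1.5098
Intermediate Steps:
(-47691 - 29550)/(-19458 - 31701) = -77241/(-51159) = -77241*(-1/51159) = 25747/17053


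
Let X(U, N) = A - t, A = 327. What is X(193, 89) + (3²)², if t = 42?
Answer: 366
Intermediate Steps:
X(U, N) = 285 (X(U, N) = 327 - 1*42 = 327 - 42 = 285)
X(193, 89) + (3²)² = 285 + (3²)² = 285 + 9² = 285 + 81 = 366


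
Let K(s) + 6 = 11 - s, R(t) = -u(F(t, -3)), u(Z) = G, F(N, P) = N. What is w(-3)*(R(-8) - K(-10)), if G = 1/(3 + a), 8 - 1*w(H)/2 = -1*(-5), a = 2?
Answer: -456/5 ≈ -91.200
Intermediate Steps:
w(H) = 6 (w(H) = 16 - (-2)*(-5) = 16 - 2*5 = 16 - 10 = 6)
G = 1/5 (G = 1/(3 + 2) = 1/5 ≈ 0.20000)
u(Z) = 1/5
R(t) = -1/5 (R(t) = -1*1/5 = -1/5)
K(s) = 5 - s (K(s) = -6 + (11 - s) = 5 - s)
w(-3)*(R(-8) - K(-10)) = 6*(-1/5 - (5 - 1*(-10))) = 6*(-1/5 - (5 + 10)) = 6*(-1/5 - 1*15) = 6*(-1/5 - 15) = 6*(-76/5) = -456/5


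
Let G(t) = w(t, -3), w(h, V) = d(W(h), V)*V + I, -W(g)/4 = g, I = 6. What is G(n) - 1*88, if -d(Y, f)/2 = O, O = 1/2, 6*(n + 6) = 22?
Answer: -79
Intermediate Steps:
n = -7/3 (n = -6 + (⅙)*22 = -6 + 11/3 = -7/3 ≈ -2.3333)
O = ½ ≈ 0.50000
W(g) = -4*g
d(Y, f) = -1 (d(Y, f) = -2*½ = -1)
w(h, V) = 6 - V (w(h, V) = -V + 6 = 6 - V)
G(t) = 9 (G(t) = 6 - 1*(-3) = 6 + 3 = 9)
G(n) - 1*88 = 9 - 1*88 = 9 - 88 = -79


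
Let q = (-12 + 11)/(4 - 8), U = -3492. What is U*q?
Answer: -873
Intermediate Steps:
q = ¼ (q = -1/(-4) = -1*(-¼) = ¼ ≈ 0.25000)
U*q = -3492*¼ = -873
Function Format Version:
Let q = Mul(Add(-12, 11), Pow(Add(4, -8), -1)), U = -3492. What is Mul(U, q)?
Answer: -873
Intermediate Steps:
q = Rational(1, 4) (q = Mul(-1, Pow(-4, -1)) = Mul(-1, Rational(-1, 4)) = Rational(1, 4) ≈ 0.25000)
Mul(U, q) = Mul(-3492, Rational(1, 4)) = -873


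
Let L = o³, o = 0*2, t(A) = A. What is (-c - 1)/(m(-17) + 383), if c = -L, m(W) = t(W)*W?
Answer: -1/672 ≈ -0.0014881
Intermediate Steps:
o = 0
m(W) = W² (m(W) = W*W = W²)
L = 0 (L = 0³ = 0)
c = 0 (c = -1*0 = 0)
(-c - 1)/(m(-17) + 383) = (-1*0 - 1)/((-17)² + 383) = (0 - 1)/(289 + 383) = -1/672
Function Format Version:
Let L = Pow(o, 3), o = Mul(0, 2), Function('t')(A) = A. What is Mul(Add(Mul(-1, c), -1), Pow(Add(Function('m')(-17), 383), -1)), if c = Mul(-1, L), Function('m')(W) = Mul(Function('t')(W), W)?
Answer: Rational(-1, 672) ≈ -0.0014881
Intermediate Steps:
o = 0
Function('m')(W) = Pow(W, 2) (Function('m')(W) = Mul(W, W) = Pow(W, 2))
L = 0 (L = Pow(0, 3) = 0)
c = 0 (c = Mul(-1, 0) = 0)
Mul(Add(Mul(-1, c), -1), Pow(Add(Function('m')(-17), 383), -1)) = Mul(Add(Mul(-1, 0), -1), Pow(Add(Pow(-17, 2), 383), -1)) = Mul(Add(0, -1), Pow(Add(289, 383), -1)) = Mul(-1, Pow(672, -1)) = Mul(-1, Rational(1, 672)) = Rational(-1, 672)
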